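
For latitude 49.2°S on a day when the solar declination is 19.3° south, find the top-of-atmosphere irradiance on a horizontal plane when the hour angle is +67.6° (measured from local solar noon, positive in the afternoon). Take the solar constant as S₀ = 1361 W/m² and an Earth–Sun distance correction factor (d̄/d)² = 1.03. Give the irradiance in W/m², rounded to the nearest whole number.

680 W/m²

With φ = -49.2°, δ = -19.3°, H = 67.60°: sin φ sin δ = 0.2502, cos φ cos δ cos H = 0.2350, so cos θ_z = 0.4852.
Top-of-atmosphere irradiance = S₀ (d̄/d)² cos θ_z = 1361 × 1.03 × 0.4852 = 680.17 W/m².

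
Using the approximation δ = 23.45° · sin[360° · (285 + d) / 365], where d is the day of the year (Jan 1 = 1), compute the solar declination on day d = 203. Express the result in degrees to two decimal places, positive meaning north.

+20.03°

360 × (285 + 203) / 365 = 481.315°; sin(481.315°) = 0.8543.
δ = 23.45 × 0.8543 = 20.033° ≈ +20.03°.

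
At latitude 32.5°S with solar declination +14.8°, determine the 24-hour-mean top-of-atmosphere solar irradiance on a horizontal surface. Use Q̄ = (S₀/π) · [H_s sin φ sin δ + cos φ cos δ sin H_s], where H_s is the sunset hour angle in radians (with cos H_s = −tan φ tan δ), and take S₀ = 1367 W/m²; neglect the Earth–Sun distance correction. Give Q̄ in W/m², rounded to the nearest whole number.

cos H_s = −tan(-32.5°) · tan(14.8°) = 0.1683, so H_s = arccos(0.1683) = 80.31°. In radians, H_s = 1.4017.
H_s sin φ sin δ = 1.4017 × -0.5373 × 0.2554 = -0.1924.
cos φ cos δ sin H_s = 0.8434 × 0.9668 × 0.9857 = 0.8037.
Q̄ = (1367/π) × (-0.1924 + 0.8037) = 435.13 × 0.6113 = 265.99 W/m².

266 W/m²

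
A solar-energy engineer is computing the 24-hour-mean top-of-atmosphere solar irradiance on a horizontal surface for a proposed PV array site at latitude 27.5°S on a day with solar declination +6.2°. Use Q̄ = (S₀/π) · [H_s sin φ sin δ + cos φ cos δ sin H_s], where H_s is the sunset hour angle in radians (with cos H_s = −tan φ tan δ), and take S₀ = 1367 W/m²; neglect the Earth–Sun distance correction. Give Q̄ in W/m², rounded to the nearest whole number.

350 W/m²

cos H_s = −tan(-27.5°) · tan(6.2°) = 0.0566, so H_s = arccos(0.0566) = 86.76°. In radians, H_s = 1.5142.
H_s sin φ sin δ = 1.5142 × -0.4617 × 0.1080 = -0.0755.
cos φ cos δ sin H_s = 0.8870 × 0.9942 × 0.9984 = 0.8804.
Q̄ = (1367/π) × (-0.0755 + 0.8804) = 435.13 × 0.8049 = 350.24 W/m².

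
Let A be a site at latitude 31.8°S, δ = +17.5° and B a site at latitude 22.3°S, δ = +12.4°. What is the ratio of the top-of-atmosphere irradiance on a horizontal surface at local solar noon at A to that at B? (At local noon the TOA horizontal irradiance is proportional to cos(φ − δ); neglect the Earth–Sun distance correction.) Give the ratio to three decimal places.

A: cos θ_z = cos(-31.8° − (17.5°)) = 0.6521.
B: cos θ_z = cos(-22.3° − (12.4°)) = 0.8221.
Ratio A/B = 0.6521 / 0.8221 = 0.7932.

0.793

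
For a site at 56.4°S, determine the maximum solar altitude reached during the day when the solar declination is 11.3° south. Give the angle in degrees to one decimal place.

44.9°

At local solar noon the hour angle is zero, so the elevation is 90° − |φ − δ| = 90° − |-56.4° − (-11.3°)| = 90° − 45.1° = 44.9°.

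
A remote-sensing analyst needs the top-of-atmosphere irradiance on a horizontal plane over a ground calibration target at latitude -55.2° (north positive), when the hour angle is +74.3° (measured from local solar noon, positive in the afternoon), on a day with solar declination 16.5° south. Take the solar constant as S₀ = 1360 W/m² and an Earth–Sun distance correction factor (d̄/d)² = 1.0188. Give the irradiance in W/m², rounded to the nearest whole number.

cos θ_z = sin φ sin δ + cos φ cos δ cos H = (-0.8211)(-0.2840) + (0.5707)(0.9588)(0.2706) = 0.3813.
Top-of-atmosphere irradiance = S₀ (d̄/d)² cos θ_z = 1360 × 1.0188 × 0.3813 = 528.32 W/m².

528 W/m²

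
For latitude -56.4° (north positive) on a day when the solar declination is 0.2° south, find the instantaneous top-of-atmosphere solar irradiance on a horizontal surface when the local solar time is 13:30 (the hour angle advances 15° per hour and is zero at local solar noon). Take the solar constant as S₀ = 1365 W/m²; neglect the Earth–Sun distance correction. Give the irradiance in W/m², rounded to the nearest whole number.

Hour angle H = 15° × (13.5 − 12) = 22.50°.
cos θ_z = sin φ sin δ + cos φ cos δ cos H = (-0.8329)(-0.0035) + (0.5534)(1.0000)(0.9239) = 0.5142.
Top-of-atmosphere irradiance = S₀ cos θ_z = 1365 × 0.5142 = 701.88 W/m².

702 W/m²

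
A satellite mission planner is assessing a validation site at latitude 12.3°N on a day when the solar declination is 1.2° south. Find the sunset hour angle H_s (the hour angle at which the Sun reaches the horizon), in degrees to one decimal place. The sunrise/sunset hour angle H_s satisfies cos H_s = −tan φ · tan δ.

cos H_s = −tan(12.3°) · tan(-1.2°) = 0.0046, so H_s = arccos(0.0046) = 89.74°.

89.7°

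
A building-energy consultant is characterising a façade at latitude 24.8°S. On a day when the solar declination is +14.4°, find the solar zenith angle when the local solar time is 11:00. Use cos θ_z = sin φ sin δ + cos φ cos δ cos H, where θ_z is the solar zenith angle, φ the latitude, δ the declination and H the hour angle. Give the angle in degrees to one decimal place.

Hour angle H = 15° × (11 − 12) = -15.00°.
cos θ_z = sin φ sin δ + cos φ cos δ cos H = (-0.4195)(0.2487) + (0.9078)(0.9686)(0.9659) = 0.7450.
θ_z = arccos(0.7450) = 41.84°.

41.8°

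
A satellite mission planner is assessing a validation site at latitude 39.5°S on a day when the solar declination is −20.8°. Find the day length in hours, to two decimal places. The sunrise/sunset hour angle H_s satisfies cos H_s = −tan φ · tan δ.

14.43 hours

−tan φ tan δ = −(-0.8243)(-0.3799) = -0.3132; H_s = arccos(-0.3132) = 108.25°.
Day length = 2 H_s / 15° h⁻¹ = 216.50° / 15 = 14.433 h.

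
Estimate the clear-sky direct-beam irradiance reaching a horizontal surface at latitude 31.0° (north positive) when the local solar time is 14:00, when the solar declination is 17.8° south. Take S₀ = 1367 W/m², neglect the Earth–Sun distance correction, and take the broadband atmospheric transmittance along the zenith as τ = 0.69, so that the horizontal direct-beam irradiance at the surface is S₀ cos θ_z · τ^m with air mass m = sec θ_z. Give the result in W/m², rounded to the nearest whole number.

382 W/m²

Hour angle H = 15° × (14 − 12) = 30.00°.
cos θ_z = sin φ sin δ + cos φ cos δ cos H = (0.5150)(-0.3057) + (0.8572)(0.9521)(0.8660) = 0.5493.
Air mass m = 1/cos θ_z = 1/0.5493 = 1.820; τ^m = 0.69^1.820 = 0.5090.
Surface direct beam = 1367 × 0.5493 × 0.5090 = 382.20 W/m².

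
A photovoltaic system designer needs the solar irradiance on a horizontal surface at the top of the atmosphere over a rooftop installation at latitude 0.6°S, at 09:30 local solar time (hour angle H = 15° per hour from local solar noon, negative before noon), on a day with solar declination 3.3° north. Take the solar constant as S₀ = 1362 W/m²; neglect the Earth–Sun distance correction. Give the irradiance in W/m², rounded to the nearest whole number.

1078 W/m²

Hour angle H = 15° × (9.5 − 12) = -37.50°.
cos θ_z = sin φ sin δ + cos φ cos δ cos H = (-0.0105)(0.0576) + (0.9999)(0.9983)(0.7934) = 0.7914.
Top-of-atmosphere irradiance = S₀ cos θ_z = 1362 × 0.7914 = 1077.89 W/m².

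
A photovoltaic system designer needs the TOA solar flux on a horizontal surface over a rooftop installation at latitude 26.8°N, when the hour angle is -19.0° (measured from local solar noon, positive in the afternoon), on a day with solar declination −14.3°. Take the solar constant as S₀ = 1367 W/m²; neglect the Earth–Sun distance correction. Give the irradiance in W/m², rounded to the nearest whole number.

cos θ_z = sin(26.8°) sin(-14.3°) + cos(26.8°) cos(-14.3°) cos(-19.00°) = -0.1114 + 0.8178 = 0.7064.
Top-of-atmosphere irradiance = S₀ cos θ_z = 1367 × 0.7064 = 965.65 W/m².

966 W/m²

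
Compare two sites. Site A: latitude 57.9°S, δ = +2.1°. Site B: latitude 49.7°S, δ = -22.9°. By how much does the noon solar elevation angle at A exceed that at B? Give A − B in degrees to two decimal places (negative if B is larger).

A: 90° − |-57.9 − (2.1)| = 30.00°.
B: 90° − |-49.7 − (-22.9)| = 63.20°.
A − B = 30.00 − 63.20 = -33.20°.

-33.20°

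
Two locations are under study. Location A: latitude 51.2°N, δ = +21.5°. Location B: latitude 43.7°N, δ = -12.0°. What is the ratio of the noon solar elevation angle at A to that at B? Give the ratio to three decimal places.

1.758

A: 90° − |51.2 − (21.5)| = 60.30°.
B: 90° − |43.7 − (-12.0)| = 34.30°.
Ratio A/B = 60.3000 / 34.3000 = 1.7580.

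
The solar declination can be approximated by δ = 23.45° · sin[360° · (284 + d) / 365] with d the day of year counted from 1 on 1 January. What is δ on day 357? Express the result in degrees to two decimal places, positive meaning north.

360 × (284 + 357) / 365 = 632.219°; sin(632.219°) = -0.9993.
δ = 23.45 × -0.9993 = -23.434° ≈ -23.43°.

-23.43°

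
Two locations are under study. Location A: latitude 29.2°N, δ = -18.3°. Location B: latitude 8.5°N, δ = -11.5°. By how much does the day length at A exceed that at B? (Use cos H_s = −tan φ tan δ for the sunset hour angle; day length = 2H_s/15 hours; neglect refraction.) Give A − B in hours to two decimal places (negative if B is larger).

-1.19 h

A: H_s = arccos(−tan 29.2° · tan -18.3°) = 79.35°, so 2H_s/15 = 10.5800 h.
B: H_s = arccos(−tan 8.5° · tan -11.5°) = 88.26°, so 2H_s/15 = 11.7680 h.
A − B = 10.5800 − 11.7680 = -1.1880 h.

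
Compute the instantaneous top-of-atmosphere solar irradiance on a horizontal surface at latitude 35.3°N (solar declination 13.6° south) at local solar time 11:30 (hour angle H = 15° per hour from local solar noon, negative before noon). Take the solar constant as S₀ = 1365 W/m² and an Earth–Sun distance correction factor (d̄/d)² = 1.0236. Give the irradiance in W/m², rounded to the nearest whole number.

909 W/m²

Hour angle H = 15° × (11.5 − 12) = -7.50°.
With φ = 35.3°, δ = -13.6°, H = -7.50°: sin φ sin δ = -0.1359, cos φ cos δ cos H = 0.7865, so cos θ_z = 0.6506.
Top-of-atmosphere irradiance = S₀ (d̄/d)² cos θ_z = 1365 × 1.0236 × 0.6506 = 909.03 W/m².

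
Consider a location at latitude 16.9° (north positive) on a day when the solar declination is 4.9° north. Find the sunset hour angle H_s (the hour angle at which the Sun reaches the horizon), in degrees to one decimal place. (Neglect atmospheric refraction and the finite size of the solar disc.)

−tan φ tan δ = −(0.3038)(0.0857) = -0.0260; H_s = arccos(-0.0260) = 91.49°.

91.5°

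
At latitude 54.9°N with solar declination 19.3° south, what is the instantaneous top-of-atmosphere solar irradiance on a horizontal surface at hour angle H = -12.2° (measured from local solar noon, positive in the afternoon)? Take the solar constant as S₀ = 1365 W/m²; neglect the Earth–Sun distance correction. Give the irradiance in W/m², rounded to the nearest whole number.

cos θ_z = sin φ sin δ + cos φ cos δ cos H = (0.8181)(-0.3305) + (0.5750)(0.9438)(0.9774) = 0.2600.
Top-of-atmosphere irradiance = S₀ cos θ_z = 1365 × 0.2600 = 354.90 W/m².

355 W/m²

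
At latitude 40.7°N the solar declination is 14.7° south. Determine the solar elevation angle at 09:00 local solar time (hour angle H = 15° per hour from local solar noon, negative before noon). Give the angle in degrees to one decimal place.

20.7°

Hour angle H = 15° × (9 − 12) = -45.00°.
cos θ_z = sin φ sin δ + cos φ cos δ cos H = (0.6521)(-0.2538) + (0.7581)(0.9673)(0.7071) = 0.3530.
θ_z = arccos(0.3530) = 69.33°, so the elevation is 90° − 69.33° = 20.67°.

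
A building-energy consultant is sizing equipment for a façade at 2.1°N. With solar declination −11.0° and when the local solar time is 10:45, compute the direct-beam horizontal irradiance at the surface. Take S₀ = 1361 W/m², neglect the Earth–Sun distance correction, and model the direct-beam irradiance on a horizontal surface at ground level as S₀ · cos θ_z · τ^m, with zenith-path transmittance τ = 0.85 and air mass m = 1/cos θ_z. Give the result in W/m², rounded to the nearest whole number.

Hour angle H = 15° × (10.75 − 12) = -18.75°.
cos θ_z = sin φ sin δ + cos φ cos δ cos H = (0.0366)(-0.1908) + (0.9993)(0.9816)(0.9469) = 0.9218.
Air mass m = 1/cos θ_z = 1/0.9218 = 1.085; τ^m = 0.85^1.085 = 0.8383.
Surface direct beam = 1361 × 0.9218 × 0.8383 = 1051.71 W/m².

1052 W/m²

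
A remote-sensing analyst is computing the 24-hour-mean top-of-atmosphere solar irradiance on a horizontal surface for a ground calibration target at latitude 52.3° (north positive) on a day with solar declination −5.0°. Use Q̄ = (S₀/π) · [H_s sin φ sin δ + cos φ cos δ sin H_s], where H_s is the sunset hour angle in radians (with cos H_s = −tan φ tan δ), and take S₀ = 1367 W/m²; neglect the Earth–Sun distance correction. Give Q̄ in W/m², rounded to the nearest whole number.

220 W/m²

The sunset hour angle satisfies cos H_s = −tan φ tan δ = 0.1132, giving H_s = 83.50°. In radians, H_s = 1.4573.
H_s sin φ sin δ = 1.4573 × 0.7912 × -0.0872 = -0.1005.
cos φ cos δ sin H_s = 0.6115 × 0.9962 × 0.9936 = 0.6053.
Q̄ = (1367/π) × (-0.1005 + 0.6053) = 435.13 × 0.5048 = 219.65 W/m².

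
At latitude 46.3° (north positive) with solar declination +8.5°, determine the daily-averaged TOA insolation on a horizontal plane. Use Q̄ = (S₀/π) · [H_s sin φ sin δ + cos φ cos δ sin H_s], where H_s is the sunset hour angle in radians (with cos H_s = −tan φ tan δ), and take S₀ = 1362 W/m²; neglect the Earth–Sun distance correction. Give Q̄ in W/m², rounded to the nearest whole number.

373 W/m²

−tan φ tan δ = −(1.0464)(0.1495) = -0.1564; H_s = arccos(-0.1564) = 99.00°. In radians, H_s = 1.7279.
H_s sin φ sin δ = 1.7279 × 0.7230 × 0.1478 = 0.1846.
cos φ cos δ sin H_s = 0.6909 × 0.9890 × 0.9877 = 0.6749.
Q̄ = (1362/π) × (0.1846 + 0.6749) = 433.54 × 0.8595 = 372.63 W/m².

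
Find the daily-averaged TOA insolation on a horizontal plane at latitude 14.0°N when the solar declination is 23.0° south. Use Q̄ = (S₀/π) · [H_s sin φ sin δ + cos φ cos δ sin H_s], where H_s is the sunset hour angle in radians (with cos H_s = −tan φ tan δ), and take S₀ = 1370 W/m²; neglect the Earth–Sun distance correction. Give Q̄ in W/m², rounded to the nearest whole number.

327 W/m²

−tan φ tan δ = −(0.2493)(-0.4245) = 0.1058; H_s = arccos(0.1058) = 83.93°. In radians, H_s = 1.4649.
H_s sin φ sin δ = 1.4649 × 0.2419 × -0.3907 = -0.1384.
cos φ cos δ sin H_s = 0.9703 × 0.9205 × 0.9944 = 0.8882.
Q̄ = (1370/π) × (-0.1384 + 0.8882) = 436.08 × 0.7498 = 326.97 W/m².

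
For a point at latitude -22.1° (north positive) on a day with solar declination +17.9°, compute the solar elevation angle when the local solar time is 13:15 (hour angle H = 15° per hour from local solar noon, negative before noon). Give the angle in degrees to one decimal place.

Hour angle H = 15° × (13.25 − 12) = 18.75°.
cos θ_z = sin φ sin δ + cos φ cos δ cos H = (-0.3762)(0.3074) + (0.9265)(0.9516)(0.9469) = 0.7192.
θ_z = arccos(0.7192) = 44.01°, so the elevation is 90° − 44.01° = 45.99°.

46.0°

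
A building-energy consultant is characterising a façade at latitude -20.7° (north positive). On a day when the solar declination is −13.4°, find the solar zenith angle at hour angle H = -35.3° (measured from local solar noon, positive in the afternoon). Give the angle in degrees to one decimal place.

cos θ_z = sin φ sin δ + cos φ cos δ cos H = (-0.3535)(-0.2317) + (0.9354)(0.9728)(0.8161) = 0.8245.
θ_z = arccos(0.8245) = 34.46°.

34.5°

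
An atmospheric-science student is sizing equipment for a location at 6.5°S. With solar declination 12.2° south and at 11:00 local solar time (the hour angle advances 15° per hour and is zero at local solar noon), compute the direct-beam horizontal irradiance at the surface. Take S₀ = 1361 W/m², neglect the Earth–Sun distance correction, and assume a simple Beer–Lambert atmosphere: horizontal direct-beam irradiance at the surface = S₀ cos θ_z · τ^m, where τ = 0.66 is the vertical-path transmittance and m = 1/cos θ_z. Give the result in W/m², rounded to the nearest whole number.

850 W/m²

Hour angle H = 15° × (11 − 12) = -15.00°.
cos θ_z = sin(-6.5°) sin(-12.2°) + cos(-6.5°) cos(-12.2°) cos(-15.00°) = 0.0239 + 0.9380 = 0.9619.
Air mass m = 1/cos θ_z = 1/0.9619 = 1.040; τ^m = 0.66^1.040 = 0.6491.
Surface direct beam = 1361 × 0.9619 × 0.6491 = 849.77 W/m².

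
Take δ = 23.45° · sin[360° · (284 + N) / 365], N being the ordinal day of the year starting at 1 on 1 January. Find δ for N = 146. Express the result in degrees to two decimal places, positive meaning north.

360 × (284 + 146) / 365 = 424.110°; sin(424.110°) = 0.8996.
δ = 23.45 × 0.8996 = 21.096° ≈ +21.10°.

+21.10°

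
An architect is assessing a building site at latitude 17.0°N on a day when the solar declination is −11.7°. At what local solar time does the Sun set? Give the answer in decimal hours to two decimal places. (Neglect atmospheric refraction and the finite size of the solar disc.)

cos H_s = −tan(17.0°) · tan(-11.7°) = 0.0633, so H_s = arccos(0.0633) = 86.37°.
Sunset is at 12 + H_s/15 = 12 + 5.758 = 17.758 h local solar time.

17.76 h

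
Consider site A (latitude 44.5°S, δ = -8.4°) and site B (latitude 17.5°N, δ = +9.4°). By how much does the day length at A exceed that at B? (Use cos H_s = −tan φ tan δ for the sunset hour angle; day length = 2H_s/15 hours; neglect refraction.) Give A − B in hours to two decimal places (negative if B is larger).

+0.71 h

A: H_s = arccos(−tan -44.5° · tan -8.4°) = 98.34°, so 2H_s/15 = 13.1120 h.
B: H_s = arccos(−tan 17.5° · tan 9.4°) = 92.99°, so 2H_s/15 = 12.3987 h.
A − B = 13.1120 − 12.3987 = 0.7133 h.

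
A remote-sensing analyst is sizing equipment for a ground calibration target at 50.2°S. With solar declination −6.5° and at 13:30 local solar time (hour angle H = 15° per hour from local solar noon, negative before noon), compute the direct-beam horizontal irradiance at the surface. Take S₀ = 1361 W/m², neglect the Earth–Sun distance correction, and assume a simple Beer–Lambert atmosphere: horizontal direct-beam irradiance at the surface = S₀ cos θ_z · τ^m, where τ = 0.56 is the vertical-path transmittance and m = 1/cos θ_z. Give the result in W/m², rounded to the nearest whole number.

389 W/m²

Hour angle H = 15° × (13.5 − 12) = 22.50°.
cos θ_z = sin(-50.2°) sin(-6.5°) + cos(-50.2°) cos(-6.5°) cos(22.50°) = 0.0870 + 0.5876 = 0.6746.
Air mass m = 1/cos θ_z = 1/0.6746 = 1.482; τ^m = 0.56^1.482 = 0.4235.
Surface direct beam = 1361 × 0.6746 × 0.4235 = 388.83 W/m².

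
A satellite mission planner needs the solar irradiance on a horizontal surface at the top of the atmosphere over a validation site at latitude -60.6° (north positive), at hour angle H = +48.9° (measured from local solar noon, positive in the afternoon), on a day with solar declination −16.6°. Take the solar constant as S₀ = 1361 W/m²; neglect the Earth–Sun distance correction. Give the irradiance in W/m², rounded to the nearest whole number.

cos θ_z = sin(-60.6°) sin(-16.6°) + cos(-60.6°) cos(-16.6°) cos(48.90°) = 0.2489 + 0.3093 = 0.5582.
Top-of-atmosphere irradiance = S₀ cos θ_z = 1361 × 0.5582 = 759.71 W/m².

760 W/m²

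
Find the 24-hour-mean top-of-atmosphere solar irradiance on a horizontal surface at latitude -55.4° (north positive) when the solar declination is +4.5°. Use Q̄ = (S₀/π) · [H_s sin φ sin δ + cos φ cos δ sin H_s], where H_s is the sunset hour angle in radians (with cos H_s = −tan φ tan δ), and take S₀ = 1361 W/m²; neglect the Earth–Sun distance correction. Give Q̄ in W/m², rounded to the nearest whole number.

203 W/m²

−tan φ tan δ = −(-1.4496)(0.0787) = 0.1141; H_s = arccos(0.1141) = 83.45°. In radians, H_s = 1.4565.
H_s sin φ sin δ = 1.4565 × -0.8231 × 0.0785 = -0.0941.
cos φ cos δ sin H_s = 0.5678 × 0.9969 × 0.9935 = 0.5624.
Q̄ = (1361/π) × (-0.0941 + 0.5624) = 433.22 × 0.4683 = 202.88 W/m².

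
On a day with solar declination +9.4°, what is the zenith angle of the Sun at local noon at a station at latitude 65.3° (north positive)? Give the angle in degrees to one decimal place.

55.9°

At local solar noon the hour angle is zero, so the zenith angle is |φ − δ| = |65.3° − (9.4°)| = 55.9°.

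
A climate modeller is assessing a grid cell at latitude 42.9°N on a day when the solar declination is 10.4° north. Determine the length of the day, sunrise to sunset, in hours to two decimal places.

−tan φ tan δ = −(0.9293)(0.1835) = -0.1705; H_s = arccos(-0.1705) = 99.82°.
Day length = 2 H_s / 15° h⁻¹ = 199.64° / 15 = 13.309 h.

13.31 hours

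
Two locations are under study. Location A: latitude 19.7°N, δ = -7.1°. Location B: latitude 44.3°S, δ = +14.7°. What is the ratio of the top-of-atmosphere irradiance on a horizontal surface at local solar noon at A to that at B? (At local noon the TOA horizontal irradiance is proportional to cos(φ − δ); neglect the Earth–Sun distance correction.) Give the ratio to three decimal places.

1.733

A: cos θ_z = cos(19.7° − (-7.1°)) = 0.8926.
B: cos θ_z = cos(-44.3° − (14.7°)) = 0.5150.
Ratio A/B = 0.8926 / 0.5150 = 1.7332.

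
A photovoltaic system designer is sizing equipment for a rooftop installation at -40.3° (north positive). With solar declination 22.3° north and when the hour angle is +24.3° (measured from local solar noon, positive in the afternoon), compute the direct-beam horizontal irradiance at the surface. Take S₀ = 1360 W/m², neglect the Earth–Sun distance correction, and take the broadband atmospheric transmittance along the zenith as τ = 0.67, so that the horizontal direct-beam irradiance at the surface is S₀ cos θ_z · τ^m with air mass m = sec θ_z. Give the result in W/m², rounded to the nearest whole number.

198 W/m²

cos θ_z = sin φ sin δ + cos φ cos δ cos H = (-0.6468)(0.3795) + (0.7627)(0.9252)(0.9114) = 0.3977.
Air mass m = 1/cos θ_z = 1/0.3977 = 2.514; τ^m = 0.67^2.514 = 0.3654.
Surface direct beam = 1360 × 0.3977 × 0.3654 = 197.63 W/m².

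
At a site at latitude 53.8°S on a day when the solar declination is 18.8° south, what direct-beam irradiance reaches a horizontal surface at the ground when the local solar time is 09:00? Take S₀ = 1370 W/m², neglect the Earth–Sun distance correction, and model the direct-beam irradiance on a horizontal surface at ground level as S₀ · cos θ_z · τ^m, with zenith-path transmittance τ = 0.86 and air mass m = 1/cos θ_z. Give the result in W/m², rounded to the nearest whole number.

Hour angle H = 15° × (9 − 12) = -45.00°.
cos θ_z = sin(-53.8°) sin(-18.8°) + cos(-53.8°) cos(-18.8°) cos(-45.00°) = 0.2601 + 0.3953 = 0.6554.
Air mass m = 1/cos θ_z = 1/0.6554 = 1.526; τ^m = 0.86^1.526 = 0.7944.
Surface direct beam = 1370 × 0.6554 × 0.7944 = 713.29 W/m².

713 W/m²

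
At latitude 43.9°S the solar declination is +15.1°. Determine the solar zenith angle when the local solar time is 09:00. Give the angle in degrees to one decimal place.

71.9°

Hour angle H = 15° × (9 − 12) = -45.00°.
With φ = -43.9°, δ = 15.1°, H = -45.00°: sin φ sin δ = -0.1806, cos φ cos δ cos H = 0.4919, so cos θ_z = 0.3113.
θ_z = arccos(0.3113) = 71.86°.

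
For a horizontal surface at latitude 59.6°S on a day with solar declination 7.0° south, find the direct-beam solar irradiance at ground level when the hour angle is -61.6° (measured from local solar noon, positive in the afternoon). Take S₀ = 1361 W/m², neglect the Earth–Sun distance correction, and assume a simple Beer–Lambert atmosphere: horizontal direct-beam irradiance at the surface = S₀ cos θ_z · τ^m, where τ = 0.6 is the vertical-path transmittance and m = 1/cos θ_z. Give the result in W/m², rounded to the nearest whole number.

106 W/m²

With φ = -59.6°, δ = -7.0°, H = -61.60°: sin φ sin δ = 0.1051, cos φ cos δ cos H = 0.2389, so cos θ_z = 0.3440.
Air mass m = 1/cos θ_z = 1/0.3440 = 2.907; τ^m = 0.6^2.907 = 0.2265.
Surface direct beam = 1361 × 0.3440 × 0.2265 = 106.04 W/m².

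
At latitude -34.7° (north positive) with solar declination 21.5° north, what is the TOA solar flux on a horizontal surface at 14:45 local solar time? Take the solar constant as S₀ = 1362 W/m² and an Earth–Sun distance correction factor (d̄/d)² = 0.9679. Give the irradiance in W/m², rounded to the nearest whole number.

Hour angle H = 15° × (14.75 − 12) = 41.25°.
cos θ_z = sin(-34.7°) sin(21.5°) + cos(-34.7°) cos(21.5°) cos(41.25°) = -0.2086 + 0.5751 = 0.3665.
Top-of-atmosphere irradiance = S₀ (d̄/d)² cos θ_z = 1362 × 0.9679 × 0.3665 = 483.15 W/m².

483 W/m²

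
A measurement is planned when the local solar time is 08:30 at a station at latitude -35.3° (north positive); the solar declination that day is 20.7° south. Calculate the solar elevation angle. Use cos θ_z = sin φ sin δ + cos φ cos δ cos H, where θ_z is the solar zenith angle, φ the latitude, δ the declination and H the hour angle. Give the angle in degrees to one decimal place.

Hour angle H = 15° × (8.5 − 12) = -52.50°.
With φ = -35.3°, δ = -20.7°, H = -52.50°: sin φ sin δ = 0.2043, cos φ cos δ cos H = 0.4648, so cos θ_z = 0.6691.
θ_z = arccos(0.6691) = 48.00°, so the elevation is 90° − 48.00° = 42.00°.

42.0°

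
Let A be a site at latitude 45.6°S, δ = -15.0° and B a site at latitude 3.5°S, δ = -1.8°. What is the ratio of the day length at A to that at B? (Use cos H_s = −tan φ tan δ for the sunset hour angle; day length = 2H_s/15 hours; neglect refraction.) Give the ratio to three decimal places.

A: H_s = arccos(−tan -45.6° · tan -15.0°) = 105.88°, so 2H_s/15 = 14.1173 h.
B: H_s = arccos(−tan -3.5° · tan -1.8°) = 90.11°, so 2H_s/15 = 12.0147 h.
Ratio A/B = 14.1173 / 12.0147 = 1.1750.

1.175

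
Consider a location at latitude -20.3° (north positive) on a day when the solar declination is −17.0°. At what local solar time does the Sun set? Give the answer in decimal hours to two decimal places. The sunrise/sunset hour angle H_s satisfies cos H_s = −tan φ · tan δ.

The sunset hour angle satisfies cos H_s = −tan φ tan δ = -0.1131, giving H_s = 96.49°.
Sunset is at 12 + H_s/15 = 12 + 6.433 = 18.433 h local solar time.

18.43 h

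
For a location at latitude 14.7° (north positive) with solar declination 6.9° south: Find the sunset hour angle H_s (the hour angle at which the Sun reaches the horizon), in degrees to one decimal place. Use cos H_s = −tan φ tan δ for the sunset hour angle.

88.2°

cos H_s = −tan(14.7°) · tan(-6.9°) = 0.0317, so H_s = arccos(0.0317) = 88.18°.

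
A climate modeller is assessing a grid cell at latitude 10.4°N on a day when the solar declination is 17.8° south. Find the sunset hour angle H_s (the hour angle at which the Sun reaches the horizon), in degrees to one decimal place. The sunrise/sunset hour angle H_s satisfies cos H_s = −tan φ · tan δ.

−tan φ tan δ = −(0.1835)(-0.3211) = 0.0589; H_s = arccos(0.0589) = 86.62°.

86.6°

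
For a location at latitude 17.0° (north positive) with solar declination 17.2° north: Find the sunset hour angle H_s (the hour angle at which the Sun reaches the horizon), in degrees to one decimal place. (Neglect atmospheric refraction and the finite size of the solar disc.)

The sunset hour angle satisfies cos H_s = −tan φ tan δ = -0.0946, giving H_s = 95.43°.

95.4°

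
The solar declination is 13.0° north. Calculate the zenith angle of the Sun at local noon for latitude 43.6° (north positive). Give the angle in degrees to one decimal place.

30.6°

At local solar noon the hour angle is zero, so the zenith angle is |φ − δ| = |43.6° − (13.0°)| = 30.6°.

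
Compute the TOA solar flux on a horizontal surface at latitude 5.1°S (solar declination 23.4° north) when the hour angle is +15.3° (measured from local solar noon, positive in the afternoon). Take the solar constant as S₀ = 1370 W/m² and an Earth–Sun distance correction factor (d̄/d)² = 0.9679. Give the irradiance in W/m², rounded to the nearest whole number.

1122 W/m²

With φ = -5.1°, δ = 23.4°, H = 15.30°: sin φ sin δ = -0.0353, cos φ cos δ cos H = 0.8817, so cos θ_z = 0.8464.
Top-of-atmosphere irradiance = S₀ (d̄/d)² cos θ_z = 1370 × 0.9679 × 0.8464 = 1122.35 W/m².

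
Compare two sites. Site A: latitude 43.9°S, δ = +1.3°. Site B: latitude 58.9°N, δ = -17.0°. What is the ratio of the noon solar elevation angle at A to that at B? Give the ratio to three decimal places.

3.177

A: 90° − |-43.9 − (1.3)| = 44.80°.
B: 90° − |58.9 − (-17.0)| = 14.10°.
Ratio A/B = 44.8000 / 14.1000 = 3.1773.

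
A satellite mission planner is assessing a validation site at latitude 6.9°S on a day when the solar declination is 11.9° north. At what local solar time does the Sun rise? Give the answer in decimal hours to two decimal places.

6.10 h

The sunset hour angle satisfies cos H_s = −tan φ tan δ = 0.0255, giving H_s = 88.54°.
Sunrise is at 12 − H_s/15 = 12 − 5.903 = 6.097 h local solar time.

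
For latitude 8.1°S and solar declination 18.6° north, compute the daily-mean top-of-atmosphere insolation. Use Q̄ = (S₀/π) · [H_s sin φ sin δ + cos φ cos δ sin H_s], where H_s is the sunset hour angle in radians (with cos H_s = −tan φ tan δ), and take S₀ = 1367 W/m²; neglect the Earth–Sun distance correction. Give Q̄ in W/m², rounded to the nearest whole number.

cos H_s = −tan(-8.1°) · tan(18.6°) = 0.0479, so H_s = arccos(0.0479) = 87.25°. In radians, H_s = 1.5228.
H_s sin φ sin δ = 1.5228 × -0.1409 × 0.3190 = -0.0684.
cos φ cos δ sin H_s = 0.9900 × 0.9478 × 0.9988 = 0.9372.
Q̄ = (1367/π) × (-0.0684 + 0.9372) = 435.13 × 0.8688 = 378.04 W/m².

378 W/m²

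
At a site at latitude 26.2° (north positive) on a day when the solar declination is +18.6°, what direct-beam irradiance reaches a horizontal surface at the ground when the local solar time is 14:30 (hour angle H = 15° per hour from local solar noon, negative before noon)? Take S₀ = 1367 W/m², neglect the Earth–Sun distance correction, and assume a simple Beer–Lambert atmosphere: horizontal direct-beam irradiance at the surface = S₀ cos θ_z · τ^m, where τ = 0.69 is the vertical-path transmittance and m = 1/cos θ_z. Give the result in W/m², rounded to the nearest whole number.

707 W/m²

Hour angle H = 15° × (14.5 − 12) = 37.50°.
cos θ_z = sin(26.2°) sin(18.6°) + cos(26.2°) cos(18.6°) cos(37.50°) = 0.1408 + 0.6747 = 0.8155.
Air mass m = 1/cos θ_z = 1/0.8155 = 1.226; τ^m = 0.69^1.226 = 0.6345.
Surface direct beam = 1367 × 0.8155 × 0.6345 = 707.33 W/m².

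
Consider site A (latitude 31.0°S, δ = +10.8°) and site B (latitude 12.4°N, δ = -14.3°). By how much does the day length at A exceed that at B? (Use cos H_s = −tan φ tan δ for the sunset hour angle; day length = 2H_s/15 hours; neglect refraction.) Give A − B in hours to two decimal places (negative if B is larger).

A: H_s = arccos(−tan -31.0° · tan 10.8°) = 83.42°, so 2H_s/15 = 11.1227 h.
B: H_s = arccos(−tan 12.4° · tan -14.3°) = 86.79°, so 2H_s/15 = 11.5720 h.
A − B = 11.1227 − 11.5720 = -0.4493 h.

-0.45 h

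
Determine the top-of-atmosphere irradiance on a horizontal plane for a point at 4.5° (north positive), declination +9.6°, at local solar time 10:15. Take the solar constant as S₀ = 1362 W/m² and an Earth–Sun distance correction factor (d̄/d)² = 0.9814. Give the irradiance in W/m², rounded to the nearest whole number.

1196 W/m²

Hour angle H = 15° × (10.25 − 12) = -26.25°.
cos θ_z = sin(4.5°) sin(9.6°) + cos(4.5°) cos(9.6°) cos(-26.25°) = 0.0131 + 0.8816 = 0.8947.
Top-of-atmosphere irradiance = S₀ (d̄/d)² cos θ_z = 1362 × 0.9814 × 0.8947 = 1195.92 W/m².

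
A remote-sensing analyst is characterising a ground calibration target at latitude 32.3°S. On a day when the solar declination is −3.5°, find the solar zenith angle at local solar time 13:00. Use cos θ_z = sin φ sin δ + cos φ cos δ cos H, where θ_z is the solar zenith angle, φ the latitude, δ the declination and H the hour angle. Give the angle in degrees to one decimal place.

Hour angle H = 15° × (13 − 12) = 15.00°.
cos θ_z = sin φ sin δ + cos φ cos δ cos H = (-0.5344)(-0.0610) + (0.8453)(0.9981)(0.9659) = 0.8475.
θ_z = arccos(0.8475) = 32.06°.

32.1°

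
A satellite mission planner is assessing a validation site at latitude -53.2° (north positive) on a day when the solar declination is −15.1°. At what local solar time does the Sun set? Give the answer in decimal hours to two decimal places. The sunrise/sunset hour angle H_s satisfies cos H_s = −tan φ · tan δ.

−tan φ tan δ = −(-1.3367)(-0.2698) = -0.3606; H_s = arccos(-0.3606) = 111.14°.
Sunset is at 12 + H_s/15 = 12 + 7.409 = 19.409 h local solar time.

19.41 h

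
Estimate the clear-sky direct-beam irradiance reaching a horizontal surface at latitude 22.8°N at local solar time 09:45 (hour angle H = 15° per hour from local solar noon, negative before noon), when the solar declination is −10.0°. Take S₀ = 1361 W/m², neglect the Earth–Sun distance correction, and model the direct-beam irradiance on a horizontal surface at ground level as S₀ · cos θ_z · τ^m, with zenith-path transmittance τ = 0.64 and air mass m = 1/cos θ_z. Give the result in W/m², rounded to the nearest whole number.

Hour angle H = 15° × (9.75 − 12) = -33.75°.
With φ = 22.8°, δ = -10.0°, H = -33.75°: sin φ sin δ = -0.0673, cos φ cos δ cos H = 0.7549, so cos θ_z = 0.6876.
Air mass m = 1/cos θ_z = 1/0.6876 = 1.454; τ^m = 0.64^1.454 = 0.5226.
Surface direct beam = 1361 × 0.6876 × 0.5226 = 489.06 W/m².

489 W/m²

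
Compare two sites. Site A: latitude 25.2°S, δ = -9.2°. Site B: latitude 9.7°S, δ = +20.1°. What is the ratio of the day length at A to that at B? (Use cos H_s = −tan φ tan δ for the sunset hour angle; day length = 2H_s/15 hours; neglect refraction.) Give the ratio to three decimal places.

1.092

A: H_s = arccos(−tan -25.2° · tan -9.2°) = 94.37°, so 2H_s/15 = 12.5827 h.
B: H_s = arccos(−tan -9.7° · tan 20.1°) = 86.41°, so 2H_s/15 = 11.5213 h.
Ratio A/B = 12.5827 / 11.5213 = 1.0921.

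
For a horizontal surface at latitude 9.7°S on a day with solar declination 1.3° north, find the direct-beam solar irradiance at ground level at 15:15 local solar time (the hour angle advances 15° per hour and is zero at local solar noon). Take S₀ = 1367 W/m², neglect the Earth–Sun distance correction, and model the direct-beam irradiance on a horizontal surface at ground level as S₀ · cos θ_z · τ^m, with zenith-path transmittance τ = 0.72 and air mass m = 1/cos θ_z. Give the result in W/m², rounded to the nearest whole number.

Hour angle H = 15° × (15.25 − 12) = 48.75°.
cos θ_z = sin φ sin δ + cos φ cos δ cos H = (-0.1685)(0.0227) + (0.9857)(0.9997)(0.6593) = 0.6459.
Air mass m = 1/cos θ_z = 1/0.6459 = 1.548; τ^m = 0.72^1.548 = 0.6014.
Surface direct beam = 1367 × 0.6459 × 0.6014 = 531.00 W/m².

531 W/m²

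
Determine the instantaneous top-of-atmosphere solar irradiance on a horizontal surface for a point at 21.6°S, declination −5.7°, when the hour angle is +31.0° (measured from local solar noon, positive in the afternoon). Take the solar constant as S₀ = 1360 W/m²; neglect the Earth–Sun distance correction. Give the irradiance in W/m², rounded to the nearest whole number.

With φ = -21.6°, δ = -5.7°, H = 31.00°: sin φ sin δ = 0.0366, cos φ cos δ cos H = 0.7930, so cos θ_z = 0.8296.
Top-of-atmosphere irradiance = S₀ cos θ_z = 1360 × 0.8296 = 1128.26 W/m².

1128 W/m²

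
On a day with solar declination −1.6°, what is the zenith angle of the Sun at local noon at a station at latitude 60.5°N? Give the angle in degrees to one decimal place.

62.1°

At local solar noon the hour angle is zero, so the zenith angle is |φ − δ| = |60.5° − (-1.6°)| = 62.1°.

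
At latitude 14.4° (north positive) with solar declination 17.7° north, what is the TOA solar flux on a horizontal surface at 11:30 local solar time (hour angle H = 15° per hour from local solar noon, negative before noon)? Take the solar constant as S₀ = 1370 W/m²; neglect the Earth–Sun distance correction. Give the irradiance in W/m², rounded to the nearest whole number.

1357 W/m²

Hour angle H = 15° × (11.5 − 12) = -7.50°.
With φ = 14.4°, δ = 17.7°, H = -7.50°: sin φ sin δ = 0.0756, cos φ cos δ cos H = 0.9148, so cos θ_z = 0.9904.
Top-of-atmosphere irradiance = S₀ cos θ_z = 1370 × 0.9904 = 1356.85 W/m².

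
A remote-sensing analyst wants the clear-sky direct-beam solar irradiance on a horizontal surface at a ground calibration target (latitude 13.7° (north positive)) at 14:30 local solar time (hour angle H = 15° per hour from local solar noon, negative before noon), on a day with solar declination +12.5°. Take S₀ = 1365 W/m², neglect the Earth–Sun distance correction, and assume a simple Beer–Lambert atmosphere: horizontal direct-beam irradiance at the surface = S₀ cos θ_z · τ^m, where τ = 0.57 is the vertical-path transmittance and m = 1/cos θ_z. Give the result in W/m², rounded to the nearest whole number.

Hour angle H = 15° × (14.5 − 12) = 37.50°.
cos θ_z = sin φ sin δ + cos φ cos δ cos H = (0.2368)(0.2164) + (0.9715)(0.9763)(0.7934) = 0.8038.
Air mass m = 1/cos θ_z = 1/0.8038 = 1.244; τ^m = 0.57^1.244 = 0.4969.
Surface direct beam = 1365 × 0.8038 × 0.4969 = 545.19 W/m².

545 W/m²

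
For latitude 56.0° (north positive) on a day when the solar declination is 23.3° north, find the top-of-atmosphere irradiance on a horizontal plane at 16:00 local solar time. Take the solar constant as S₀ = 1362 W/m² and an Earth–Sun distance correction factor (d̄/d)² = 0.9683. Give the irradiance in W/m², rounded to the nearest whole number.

Hour angle H = 15° × (16 − 12) = 60.00°.
cos θ_z = sin φ sin δ + cos φ cos δ cos H = (0.8290)(0.3955) + (0.5592)(0.9184)(0.5000) = 0.5847.
Top-of-atmosphere irradiance = S₀ (d̄/d)² cos θ_z = 1362 × 0.9683 × 0.5847 = 771.12 W/m².

771 W/m²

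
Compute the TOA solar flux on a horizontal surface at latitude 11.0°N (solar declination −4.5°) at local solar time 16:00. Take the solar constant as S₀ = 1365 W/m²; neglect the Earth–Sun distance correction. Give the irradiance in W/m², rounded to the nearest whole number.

647 W/m²

Hour angle H = 15° × (16 − 12) = 60.00°.
With φ = 11.0°, δ = -4.5°, H = 60.00°: sin φ sin δ = -0.0150, cos φ cos δ cos H = 0.4893, so cos θ_z = 0.4743.
Top-of-atmosphere irradiance = S₀ cos θ_z = 1365 × 0.4743 = 647.42 W/m².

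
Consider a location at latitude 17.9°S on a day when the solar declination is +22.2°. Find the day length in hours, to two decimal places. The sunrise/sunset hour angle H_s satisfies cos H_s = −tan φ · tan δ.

cos H_s = −tan(-17.9°) · tan(22.2°) = 0.1318, so H_s = arccos(0.1318) = 82.43°.
Day length = 2 H_s / 15° h⁻¹ = 164.86° / 15 = 10.991 h.

10.99 hours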